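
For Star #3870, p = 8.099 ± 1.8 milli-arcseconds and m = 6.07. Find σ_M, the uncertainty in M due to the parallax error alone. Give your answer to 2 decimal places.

σ_M = 0.48 mag

M = m − 5 log₁₀ d + 5 = m + 5 log₁₀ p + 5, so ∂M/∂p = 5/(p ln 10).
σ_M = (5/ln 10) · (σ_p/p) = 2.1715 × 1.8/8.099 = 2.1715 × 0.22225 = 0.48262.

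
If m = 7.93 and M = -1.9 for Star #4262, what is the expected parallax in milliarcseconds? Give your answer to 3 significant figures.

m − M = 7.93 − (-1.9) = 9.83.
d = 10^((m−M)/5 + 1) = 10^2.966 = 924.7 pc.
p = 1/d = 1/924.7 = 0.0010814 arcsec = 1.0814 mas.

1.08 mas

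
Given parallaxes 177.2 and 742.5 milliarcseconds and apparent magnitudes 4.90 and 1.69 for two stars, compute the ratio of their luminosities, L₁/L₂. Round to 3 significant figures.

d₁ = 1/p₁ = 1/0.1772″ = 5.6433 pc; d₂ = 1/p₂ = 1/0.7425″ = 1.3468 pc.
M₁ = m₁ − 5 log₁₀ d₁ + 5 = 4.90 − 3.7577 + 5 = 6.1423.
M₂ = 1.69 − 0.6465 + 5 = 6.0435.
L₁/L₂ = 10^(0.4(M₂ − M₁)) = 10^(0.4 × (-0.0988)) = 10^(-0.03952) = 0.91302.

L₁/L₂ = 0.913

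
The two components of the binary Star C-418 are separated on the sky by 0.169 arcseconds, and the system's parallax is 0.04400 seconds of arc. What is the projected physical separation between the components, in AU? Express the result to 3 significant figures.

3.84 AU

d = 1/p = 1/0.04400″ = 22.727 pc.
At distance d (pc), an angle of θ arcsec spans θ·d AU: s = 0.169 × 22.727 = 3.8409 AU.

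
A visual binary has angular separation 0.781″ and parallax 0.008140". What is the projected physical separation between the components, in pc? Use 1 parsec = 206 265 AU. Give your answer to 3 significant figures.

d = 1/p = 1/0.008140″ = 122.85 pc.
At distance d (pc), an angle of θ arcsec spans θ·d AU: s = 0.781 × 122.85 = 95.946 AU.
= 95.946 / 206265 = 0.00046516 pc.

0.000465 pc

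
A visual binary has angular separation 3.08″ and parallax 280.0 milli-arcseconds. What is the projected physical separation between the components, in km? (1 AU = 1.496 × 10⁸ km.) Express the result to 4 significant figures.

1.646 × 10^9 km

d = 1/p = 1/0.2800″ = 3.5714 pc.
At distance d (pc), an angle of θ arcsec spans θ·d AU: s = 3.08 × 3.5714 = 11 AU.
= 11 × 1.496 × 10⁸ km = 1.6456 × 10^9 km.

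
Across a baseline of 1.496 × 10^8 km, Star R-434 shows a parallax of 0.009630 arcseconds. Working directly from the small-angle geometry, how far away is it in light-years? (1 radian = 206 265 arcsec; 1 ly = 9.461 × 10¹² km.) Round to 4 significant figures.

θ = 0.009630″ = 0.009630/206265 = 4.6688 × 10^-8 rad.
d = B/θ = (1.496 × 10^8) / (4.6688 × 10^-8) = 3.2042 × 10^15 km = (3.2042 × 10^15) / (9.461 × 10^12) ly = 338.67 ly.

338.7 ly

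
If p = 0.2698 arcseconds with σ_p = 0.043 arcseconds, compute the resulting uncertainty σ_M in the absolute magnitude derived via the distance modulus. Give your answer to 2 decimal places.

M = m − 5 log₁₀ d + 5 = m + 5 log₁₀ p + 5, so ∂M/∂p = 5/(p ln 10).
σ_M = (5/ln 10) · (σ_p/p) = 2.1715 × 0.043/0.2698 = 2.1715 × 0.15938 = 0.34609.

σ_M = 0.35 mag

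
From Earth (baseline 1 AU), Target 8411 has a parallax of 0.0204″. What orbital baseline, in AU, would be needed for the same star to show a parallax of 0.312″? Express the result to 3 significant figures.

15.3 AU

Parallax scales linearly with baseline: p ∝ B, so B = p_target / p_Earth × 1 AU.
B = 0.312 / 0.0204 = 15.294 AU.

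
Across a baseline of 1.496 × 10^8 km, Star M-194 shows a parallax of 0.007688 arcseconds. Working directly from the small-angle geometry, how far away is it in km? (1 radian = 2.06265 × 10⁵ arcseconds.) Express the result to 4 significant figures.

4.014 × 10^15 km

θ = 0.007688″ = 0.007688/206265 = 3.7272 × 10^-8 rad.
d = B/θ = (1.496 × 10^8) / (3.7272 × 10^-8) = 4.0137 × 10^15 km.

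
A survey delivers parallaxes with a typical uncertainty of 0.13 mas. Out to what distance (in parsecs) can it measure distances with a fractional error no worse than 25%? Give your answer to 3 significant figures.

1920 pc

σ_d/d = σ_p/p, so the condition is σ_p/p ≤ 0.25, i.e. p ≥ σ_p/0.25.
p_min = 0.13/0.25 = 0.52 mas = 0.00052 arcsec.
d_max = 1/p_min = 1/0.00052 = 1923.1 pc.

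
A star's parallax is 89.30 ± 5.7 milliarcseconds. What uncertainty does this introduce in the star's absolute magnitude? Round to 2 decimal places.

M = m − 5 log₁₀ d + 5 = m + 5 log₁₀ p + 5, so ∂M/∂p = 5/(p ln 10).
σ_M = (5/ln 10) · (σ_p/p) = 2.1715 × 5.7/89.30 = 2.1715 × 0.06383 = 0.13861.

σ_M = 0.14 mag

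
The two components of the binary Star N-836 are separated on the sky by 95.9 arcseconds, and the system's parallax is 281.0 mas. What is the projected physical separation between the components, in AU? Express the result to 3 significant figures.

d = 1/p = 1/0.2810″ = 3.5587 pc.
At distance d (pc), an angle of θ arcsec spans θ·d AU: s = 95.9 × 3.5587 = 341.28 AU.

341 AU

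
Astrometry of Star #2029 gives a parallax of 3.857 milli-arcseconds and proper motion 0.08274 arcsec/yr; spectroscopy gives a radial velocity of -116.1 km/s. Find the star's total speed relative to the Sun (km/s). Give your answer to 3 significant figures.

d = 1/p = 1/0.003857″ = 259.27 pc.
v_t = 4.740 μ d = 4.740 × 0.08274 × 259.27 = 101.68 km/s.
v = √(v_r² + v_t²) = √((-116.1)² + 101.68²) = √23818 = 154.33 km/s.

154 km/s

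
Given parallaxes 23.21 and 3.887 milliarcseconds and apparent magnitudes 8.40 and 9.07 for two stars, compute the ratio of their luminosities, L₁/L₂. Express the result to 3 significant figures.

L₁/L₂ = 0.0520

d₁ = 1/p₁ = 1/0.02321″ = 43.085 pc; d₂ = 1/p₂ = 1/0.003887″ = 257.27 pc.
M₁ = m₁ − 5 log₁₀ d₁ + 5 = 8.40 − 8.1716 + 5 = 5.2284.
M₂ = 9.07 − 12.0519 + 5 = 2.0181.
L₁/L₂ = 10^(0.4(M₂ − M₁)) = 10^(0.4 × (-3.2103)) = 10^(-1.28412) = 0.051985.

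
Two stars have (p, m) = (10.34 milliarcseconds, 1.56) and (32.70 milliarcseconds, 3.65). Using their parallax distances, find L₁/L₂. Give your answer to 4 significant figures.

d₁ = 1/p₁ = 1/0.01034″ = 96.712 pc; d₂ = 1/p₂ = 1/0.03270″ = 30.581 pc.
M₁ = m₁ − 5 log₁₀ d₁ + 5 = 1.56 − 9.9274 + 5 = -3.3674.
M₂ = 3.65 − 7.4273 + 5 = 1.2227.
L₁/L₂ = 10^(0.4(M₂ − M₁)) = 10^(0.4 × 4.5901) = 10^1.83604 = 68.555.

L₁/L₂ = 68.56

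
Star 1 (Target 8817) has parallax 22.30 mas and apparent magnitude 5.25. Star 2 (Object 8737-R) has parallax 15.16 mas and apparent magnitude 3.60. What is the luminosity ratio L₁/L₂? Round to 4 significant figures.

d₁ = 1/p₁ = 1/0.02230″ = 44.843 pc; d₂ = 1/p₂ = 1/0.01516″ = 65.963 pc.
M₁ = m₁ − 5 log₁₀ d₁ + 5 = 5.25 − 8.2585 + 5 = 1.9915.
M₂ = 3.60 − 9.0965 + 5 = -0.4965.
L₁/L₂ = 10^(0.4(M₂ − M₁)) = 10^(0.4 × (-2.4880)) = 10^(-0.99520) = 0.10111.

L₁/L₂ = 0.1011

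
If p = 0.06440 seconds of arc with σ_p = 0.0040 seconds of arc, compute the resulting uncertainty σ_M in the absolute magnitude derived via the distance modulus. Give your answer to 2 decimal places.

σ_M = 0.13 mag

M = m − 5 log₁₀ d + 5 = m + 5 log₁₀ p + 5, so ∂M/∂p = 5/(p ln 10).
σ_M = (5/ln 10) · (σ_p/p) = 2.1715 × 0.0040/0.06440 = 2.1715 × 0.062112 = 0.13488.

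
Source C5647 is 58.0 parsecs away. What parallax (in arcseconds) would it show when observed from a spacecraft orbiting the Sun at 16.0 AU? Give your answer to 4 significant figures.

0.2759 arcsec

p (arcsec) = B (AU) / d (pc).
p = 16.0 / 58.0 = 0.27586 arcsec.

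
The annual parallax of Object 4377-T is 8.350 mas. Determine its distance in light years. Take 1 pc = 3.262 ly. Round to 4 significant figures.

p = 8.350 mas = 0.008350 arcsec.
d = 1/p = 1/0.008350 = 119.76 pc.
In light-years: 119.76 × 3.262 = 390.66 ly.

390.7 light years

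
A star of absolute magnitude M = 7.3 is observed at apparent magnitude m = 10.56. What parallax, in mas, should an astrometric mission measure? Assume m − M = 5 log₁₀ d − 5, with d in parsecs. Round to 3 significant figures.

22.3 mas

m − M = 10.56 − 7.3 = 3.26.
d = 10^((m−M)/5 + 1) = 10^1.652 = 44.875 pc.
p = 1/d = 1/44.875 = 0.022284 arcsec = 22.284 mas.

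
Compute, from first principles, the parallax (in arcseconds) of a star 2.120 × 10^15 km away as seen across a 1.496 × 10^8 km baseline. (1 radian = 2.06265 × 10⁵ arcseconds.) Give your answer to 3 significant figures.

θ ≈ B/d = (1.496 × 10^8) / (2.120 × 10^15) = 7.0566 × 10^-8 rad.
In arcseconds: 7.0566 × 10^-8 × 206265 = 0.014555″.

0.0146 arcsec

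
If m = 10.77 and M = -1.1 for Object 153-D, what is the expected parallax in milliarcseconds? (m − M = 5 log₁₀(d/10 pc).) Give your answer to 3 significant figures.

0.423 mas

m − M = 10.77 − (-1.1) = 11.87.
d = 10^((m−M)/5 + 1) = 10^3.374 = 2365.9 pc.
p = 1/d = 1/2365.9 = 0.00042267 arcsec = 0.42267 mas.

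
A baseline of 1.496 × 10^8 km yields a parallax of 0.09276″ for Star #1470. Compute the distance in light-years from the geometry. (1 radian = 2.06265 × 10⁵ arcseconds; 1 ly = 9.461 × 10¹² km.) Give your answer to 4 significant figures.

35.16 ly

θ = 0.09276″ = 0.09276/206265 = 4.4971 × 10^-7 rad.
d = B/θ = (1.496 × 10^8) / (4.4971 × 10^-7) = 3.3266 × 10^14 km = (3.3266 × 10^14) / (9.461 × 10^12) ly = 35.161 ly.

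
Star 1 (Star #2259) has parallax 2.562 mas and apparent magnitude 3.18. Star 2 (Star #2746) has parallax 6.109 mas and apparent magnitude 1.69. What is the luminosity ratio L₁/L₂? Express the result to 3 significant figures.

d₁ = 1/p₁ = 1/0.002562″ = 390.32 pc; d₂ = 1/p₂ = 1/0.006109″ = 163.69 pc.
M₁ = m₁ − 5 log₁₀ d₁ + 5 = 3.18 − 12.9571 + 5 = -4.7771.
M₂ = 1.69 − 11.0701 + 5 = -4.3801.
L₁/L₂ = 10^(0.4(M₂ − M₁)) = 10^(0.4 × 0.3970) = 10^0.15880 = 1.4415.

L₁/L₂ = 1.44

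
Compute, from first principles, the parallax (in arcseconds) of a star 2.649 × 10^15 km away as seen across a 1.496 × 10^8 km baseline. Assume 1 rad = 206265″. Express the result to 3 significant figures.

0.0116 arcsec

θ ≈ B/d = (1.496 × 10^8) / (2.649 × 10^15) = 5.6474 × 10^-8 rad.
In arcseconds: 5.6474 × 10^-8 × 206265 = 0.011649″.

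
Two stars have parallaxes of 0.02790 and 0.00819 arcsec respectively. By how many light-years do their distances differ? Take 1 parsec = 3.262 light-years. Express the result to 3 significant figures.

d_A = 1/0.02790″ = 35.842 pc; d_B = 1/0.008190″ = 122.1 pc.
|d_B − d_A| = |122.1 − 35.842| = 86.258 pc = 86.258 × 3.262 ly = 281.37 ly.

281 ly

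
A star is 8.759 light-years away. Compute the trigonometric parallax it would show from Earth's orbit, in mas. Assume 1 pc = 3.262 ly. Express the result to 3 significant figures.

d = 8.759 ly ÷ 3.262 = 2.6852 pc.
p = 1/d = 1/2.6852 = 0.37241 arcsec.
= 0.37241 × 1000 = 372.41 mas.

372 mas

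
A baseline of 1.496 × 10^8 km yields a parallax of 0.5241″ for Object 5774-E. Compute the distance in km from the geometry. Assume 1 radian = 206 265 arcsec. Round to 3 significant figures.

θ = 0.5241″ = 0.5241/206265 = 2.5409 × 10^-6 rad.
d = B/θ = (1.496 × 10^8) / (2.5409 × 10^-6) = 5.8877 × 10^13 km.

5.89 × 10^13 km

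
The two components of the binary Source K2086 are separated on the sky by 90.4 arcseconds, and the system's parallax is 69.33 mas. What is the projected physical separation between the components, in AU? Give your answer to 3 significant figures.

1300 AU

d = 1/p = 1/0.06933″ = 14.424 pc.
At distance d (pc), an angle of θ arcsec spans θ·d AU: s = 90.4 × 14.424 = 1303.9 AU.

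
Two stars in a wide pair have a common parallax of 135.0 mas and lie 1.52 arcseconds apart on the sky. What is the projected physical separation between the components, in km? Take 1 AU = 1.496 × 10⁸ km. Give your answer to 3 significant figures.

1.68 × 10^9 km

d = 1/p = 1/0.1350″ = 7.4074 pc.
At distance d (pc), an angle of θ arcsec spans θ·d AU: s = 1.52 × 7.4074 = 11.259 AU.
= 11.259 × 1.496 × 10⁸ km = 1.6843 × 10^9 km.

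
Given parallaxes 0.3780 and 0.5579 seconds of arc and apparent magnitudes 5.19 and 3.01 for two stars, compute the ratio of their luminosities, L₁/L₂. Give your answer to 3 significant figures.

L₁/L₂ = 0.293

d₁ = 1/p₁ = 1/0.3780″ = 2.6455 pc; d₂ = 1/p₂ = 1/0.5579″ = 1.7924 pc.
M₁ = m₁ − 5 log₁₀ d₁ + 5 = 5.19 − 2.1125 + 5 = 8.0775.
M₂ = 3.01 − 1.2672 + 5 = 6.7428.
L₁/L₂ = 10^(0.4(M₂ − M₁)) = 10^(0.4 × (-1.3347)) = 10^(-0.53388) = 0.2925.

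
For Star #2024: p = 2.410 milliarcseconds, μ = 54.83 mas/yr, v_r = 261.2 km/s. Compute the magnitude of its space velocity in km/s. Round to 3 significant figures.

d = 1/p = 1/0.002410″ = 414.94 pc.
μ = 54.83 mas/yr = 0.05483 ″/yr.
v_t = 4.740 μ d = 4.740 × 0.05483 × 414.94 = 107.84 km/s.
v = √(v_r² + v_t²) = √(261.2² + 107.84²) = √79854.9 = 282.59 km/s.

283 km/s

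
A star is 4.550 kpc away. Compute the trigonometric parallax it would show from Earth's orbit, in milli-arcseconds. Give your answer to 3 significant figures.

0.220 mas

d = 4.550 kpc = 4550 pc.
p = 1/d = 1/4550 = 0.00021978 arcsec.
= 0.00021978 × 1000 = 0.21978 mas.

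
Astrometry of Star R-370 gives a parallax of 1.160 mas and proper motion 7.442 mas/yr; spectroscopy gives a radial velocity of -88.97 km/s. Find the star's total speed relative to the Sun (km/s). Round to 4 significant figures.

94.02 km/s

d = 1/p = 1/0.001160″ = 862.07 pc.
μ = 7.442 mas/yr = 0.007442 ″/yr.
v_t = 4.740 μ d = 4.740 × 0.007442 × 862.07 = 30.41 km/s.
v = √(v_r² + v_t²) = √((-88.97)² + 30.41²) = √8840.43 = 94.024 km/s.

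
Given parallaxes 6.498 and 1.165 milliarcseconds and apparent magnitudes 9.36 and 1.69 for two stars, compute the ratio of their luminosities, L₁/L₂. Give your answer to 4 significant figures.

L₁/L₂ = 2.748 × 10^-5

d₁ = 1/p₁ = 1/0.006498″ = 153.89 pc; d₂ = 1/p₂ = 1/0.001165″ = 858.37 pc.
M₁ = m₁ − 5 log₁₀ d₁ + 5 = 9.36 − 10.9361 + 5 = 3.4239.
M₂ = 1.69 − 14.6684 + 5 = -7.9784.
L₁/L₂ = 10^(0.4(M₂ − M₁)) = 10^(0.4 × (-11.4023)) = 10^(-4.56092) = 0.000027484.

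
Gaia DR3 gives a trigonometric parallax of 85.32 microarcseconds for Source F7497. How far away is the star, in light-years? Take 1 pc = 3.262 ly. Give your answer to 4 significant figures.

38230 light years

p = 85.32 microarcseconds = 0.00008532 arcsec.
d = 1/p = 1/0.00008532 = 11721 pc.
In light-years: 11721 × 3.262 = 38234 ly.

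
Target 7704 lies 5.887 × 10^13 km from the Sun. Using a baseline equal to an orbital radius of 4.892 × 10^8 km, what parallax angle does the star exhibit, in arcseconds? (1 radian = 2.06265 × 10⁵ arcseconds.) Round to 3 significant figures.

θ ≈ B/d = (4.892 × 10^8) / (5.887 × 10^13) = 8.3098 × 10^-6 rad.
In arcseconds: 8.3098 × 10^-6 × 206265 = 1.714″.

1.71 arcsec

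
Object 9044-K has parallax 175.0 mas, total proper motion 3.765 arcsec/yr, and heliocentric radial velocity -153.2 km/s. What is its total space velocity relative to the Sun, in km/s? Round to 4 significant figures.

d = 1/p = 1/0.1750″ = 5.7143 pc.
v_t = 4.740 μ d = 4.740 × 3.765 × 5.7143 = 101.98 km/s.
v = √(v_r² + v_t²) = √((-153.2)² + 101.98²) = √33870.2 = 184.04 km/s.

184.0 km/s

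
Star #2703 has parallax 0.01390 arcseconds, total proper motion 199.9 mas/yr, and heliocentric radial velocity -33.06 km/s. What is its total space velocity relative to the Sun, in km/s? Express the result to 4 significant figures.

75.76 km/s

d = 1/p = 1/0.01390″ = 71.942 pc.
μ = 199.9 mas/yr = 0.1999 ″/yr.
v_t = 4.740 μ d = 4.740 × 0.1999 × 71.942 = 68.167 km/s.
v = √(v_r² + v_t²) = √((-33.06)² + 68.167²) = √5739.7 = 75.761 km/s.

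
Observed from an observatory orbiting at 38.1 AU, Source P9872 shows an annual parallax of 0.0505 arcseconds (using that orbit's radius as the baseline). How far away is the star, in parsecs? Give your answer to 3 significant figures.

With baseline B (in AU) and parallax p (in arcsec), d = B/p parsecs.
d = 38.1 / 0.0505 = 754.46 pc.

754 pc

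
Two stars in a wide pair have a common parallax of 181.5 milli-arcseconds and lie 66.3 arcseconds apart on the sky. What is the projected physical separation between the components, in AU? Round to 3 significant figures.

d = 1/p = 1/0.1815″ = 5.5096 pc.
At distance d (pc), an angle of θ arcsec spans θ·d AU: s = 66.3 × 5.5096 = 365.29 AU.

365 AU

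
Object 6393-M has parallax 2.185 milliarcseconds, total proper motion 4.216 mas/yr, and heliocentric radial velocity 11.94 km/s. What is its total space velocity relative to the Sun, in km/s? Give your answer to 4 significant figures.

15.04 km/s

d = 1/p = 1/0.002185″ = 457.67 pc.
μ = 4.216 mas/yr = 0.004216 ″/yr.
v_t = 4.740 μ d = 4.740 × 0.004216 × 457.67 = 9.146 km/s.
v = √(v_r² + v_t²) = √(11.94² + 9.146²) = √226.213 = 15.04 km/s.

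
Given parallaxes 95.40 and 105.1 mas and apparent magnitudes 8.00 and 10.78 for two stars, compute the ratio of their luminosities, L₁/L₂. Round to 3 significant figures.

d₁ = 1/p₁ = 1/0.09540″ = 10.482 pc; d₂ = 1/p₂ = 1/0.1051″ = 9.5147 pc.
M₁ = m₁ − 5 log₁₀ d₁ + 5 = 8.00 − 5.1022 + 5 = 7.8978.
M₂ = 10.78 − 4.8920 + 5 = 10.8880.
L₁/L₂ = 10^(0.4(M₂ − M₁)) = 10^(0.4 × 2.9902) = 10^1.19608 = 15.707.

L₁/L₂ = 15.7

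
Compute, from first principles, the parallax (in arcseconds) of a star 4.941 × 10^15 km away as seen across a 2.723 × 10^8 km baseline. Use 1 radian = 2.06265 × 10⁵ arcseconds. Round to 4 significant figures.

0.01137 arcsec

θ ≈ B/d = (2.723 × 10^8) / (4.941 × 10^15) = 5.5110 × 10^-8 rad.
In arcseconds: 5.5110 × 10^-8 × 206265 = 0.011367″.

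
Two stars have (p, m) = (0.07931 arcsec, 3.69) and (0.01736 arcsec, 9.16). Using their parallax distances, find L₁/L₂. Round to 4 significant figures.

d₁ = 1/p₁ = 1/0.07931″ = 12.609 pc; d₂ = 1/p₂ = 1/0.01736″ = 57.604 pc.
M₁ = m₁ − 5 log₁₀ d₁ + 5 = 3.69 − 5.5034 + 5 = 3.1866.
M₂ = 9.16 − 8.8023 + 5 = 5.3577.
L₁/L₂ = 10^(0.4(M₂ − M₁)) = 10^(0.4 × 2.1711) = 10^0.86844 = 7.3865.

L₁/L₂ = 7.387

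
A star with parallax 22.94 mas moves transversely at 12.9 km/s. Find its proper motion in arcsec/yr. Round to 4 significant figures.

0.06243 arcsec/yr

d = 1/p = 1/0.02294″ = 43.592 pc.
μ = v_t / (4.74 d) = 12.9 / (4.74 × 43.592) = 12.9 / 206.63 = 0.06243 ″/yr.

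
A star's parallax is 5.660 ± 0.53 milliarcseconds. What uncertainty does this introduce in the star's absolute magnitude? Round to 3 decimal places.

σ_M = 0.203 mag

M = m − 5 log₁₀ d + 5 = m + 5 log₁₀ p + 5, so ∂M/∂p = 5/(p ln 10).
σ_M = (5/ln 10) · (σ_p/p) = 2.1715 × 0.53/5.660 = 2.1715 × 0.09364 = 0.20334.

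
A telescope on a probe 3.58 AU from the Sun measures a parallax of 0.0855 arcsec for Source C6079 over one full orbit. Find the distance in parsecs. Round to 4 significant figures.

With baseline B (in AU) and parallax p (in arcsec), d = B/p parsecs.
d = 3.58 / 0.0855 = 41.871 pc.

41.87 pc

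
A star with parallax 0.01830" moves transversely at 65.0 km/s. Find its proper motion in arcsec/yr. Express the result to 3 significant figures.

d = 1/p = 1/0.01830″ = 54.645 pc.
μ = v_t / (4.74 d) = 65.0 / (4.74 × 54.645) = 65.0 / 259.02 = 0.25095 ″/yr.

0.251 arcsec/yr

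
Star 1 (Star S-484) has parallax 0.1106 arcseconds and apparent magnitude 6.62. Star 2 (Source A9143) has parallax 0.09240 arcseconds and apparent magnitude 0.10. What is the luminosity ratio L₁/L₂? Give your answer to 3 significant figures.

L₁/L₂ = 0.00172

d₁ = 1/p₁ = 1/0.1106″ = 9.0416 pc; d₂ = 1/p₂ = 1/0.09240″ = 10.823 pc.
M₁ = m₁ − 5 log₁₀ d₁ + 5 = 6.62 − 4.7812 + 5 = 6.8388.
M₂ = 0.10 − 5.1717 + 5 = -0.0717.
L₁/L₂ = 10^(0.4(M₂ − M₁)) = 10^(0.4 × (-6.9105)) = 10^(-2.76420) = 0.0017211.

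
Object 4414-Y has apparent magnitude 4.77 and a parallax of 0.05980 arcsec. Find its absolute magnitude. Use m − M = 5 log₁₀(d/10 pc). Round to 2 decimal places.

M = 3.65

d = 1/p = 1/0.05980″ = 16.722 pc.
m − M = 5 log₁₀(16.722) − 5 = 6.1164 − 5 = 1.1164.
M = m − (m − M) = 4.77 − 1.1164 = 3.65.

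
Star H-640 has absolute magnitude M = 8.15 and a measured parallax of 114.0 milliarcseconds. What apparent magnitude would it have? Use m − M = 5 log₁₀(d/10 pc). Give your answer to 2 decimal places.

m = 7.87

d = 1/p = 1/0.1140″ = 8.7719 pc.
m − M = 5 log₁₀ d − 5 = 5 log₁₀(8.7719) − 5 = 4.7155 − 5 = -0.2845.
m = M + (m − M) = 8.15 + (-0.2845) = 7.87.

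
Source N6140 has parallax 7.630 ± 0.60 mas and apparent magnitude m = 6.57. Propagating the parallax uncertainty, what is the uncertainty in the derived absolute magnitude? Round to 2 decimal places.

M = m − 5 log₁₀ d + 5 = m + 5 log₁₀ p + 5, so ∂M/∂p = 5/(p ln 10).
σ_M = (5/ln 10) · (σ_p/p) = 2.1715 × 0.60/7.630 = 2.1715 × 0.078637 = 0.17076.

σ_M = 0.17 mag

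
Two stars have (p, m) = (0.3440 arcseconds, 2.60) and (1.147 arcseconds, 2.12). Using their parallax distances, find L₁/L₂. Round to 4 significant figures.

d₁ = 1/p₁ = 1/0.3440″ = 2.907 pc; d₂ = 1/p₂ = 1/1.147″ = 0.87184 pc.
M₁ = m₁ − 5 log₁₀ d₁ + 5 = 2.60 − 2.3172 + 5 = 5.2828.
M₂ = 2.12 − (-0.2978) + 5 = 7.4178.
L₁/L₂ = 10^(0.4(M₂ − M₁)) = 10^(0.4 × 2.1350) = 10^0.85400 = 7.145.

L₁/L₂ = 7.145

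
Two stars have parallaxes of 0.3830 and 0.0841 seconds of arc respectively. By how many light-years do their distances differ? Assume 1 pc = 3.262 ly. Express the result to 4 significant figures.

d_A = 1/0.3830″ = 2.611 pc; d_B = 1/0.08410″ = 11.891 pc.
|d_B − d_A| = |11.891 − 2.611| = 9.28 pc = 9.28 × 3.262 ly = 30.271 ly.

30.27 ly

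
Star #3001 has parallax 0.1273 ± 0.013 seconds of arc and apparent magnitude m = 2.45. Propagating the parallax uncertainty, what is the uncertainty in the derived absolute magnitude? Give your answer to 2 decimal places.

σ_M = 0.22 mag

M = m − 5 log₁₀ d + 5 = m + 5 log₁₀ p + 5, so ∂M/∂p = 5/(p ln 10).
σ_M = (5/ln 10) · (σ_p/p) = 2.1715 × 0.013/0.1273 = 2.1715 × 0.10212 = 0.22175.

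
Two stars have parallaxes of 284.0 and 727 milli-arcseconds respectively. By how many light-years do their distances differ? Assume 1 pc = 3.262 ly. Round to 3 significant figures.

7.00 ly

d_A = 1/0.2840″ = 3.5211 pc; d_B = 1/0.7270″ = 1.3755 pc.
|d_B − d_A| = |1.3755 − 3.5211| = 2.1456 pc = 2.1456 × 3.262 ly = 6.9989 ly.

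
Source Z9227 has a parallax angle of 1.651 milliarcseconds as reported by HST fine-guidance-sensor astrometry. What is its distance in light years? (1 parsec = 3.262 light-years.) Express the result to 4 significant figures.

p = 1.651 milliarcseconds = 0.001651 arcsec.
d = 1/p = 1/0.001651 = 605.69 pc.
In light-years: 605.69 × 3.262 = 1975.8 ly.

1976 light years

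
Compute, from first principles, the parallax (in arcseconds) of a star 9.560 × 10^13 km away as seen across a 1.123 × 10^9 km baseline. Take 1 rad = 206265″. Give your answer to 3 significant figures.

2.42 arcsec

θ ≈ B/d = (1.123 × 10^9) / (9.560 × 10^13) = 1.1747 × 10^-5 rad.
In arcseconds: 1.1747 × 10^-5 × 206265 = 2.423″.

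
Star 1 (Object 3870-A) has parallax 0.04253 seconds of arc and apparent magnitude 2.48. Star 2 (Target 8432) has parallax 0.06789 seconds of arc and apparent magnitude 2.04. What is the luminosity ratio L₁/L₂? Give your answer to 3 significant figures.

d₁ = 1/p₁ = 1/0.04253″ = 23.513 pc; d₂ = 1/p₂ = 1/0.06789″ = 14.73 pc.
M₁ = m₁ − 5 log₁₀ d₁ + 5 = 2.48 − 6.8565 + 5 = 0.6235.
M₂ = 2.04 − 5.8410 + 5 = 1.1990.
L₁/L₂ = 10^(0.4(M₂ − M₁)) = 10^(0.4 × 0.5755) = 10^0.23020 = 1.699.

L₁/L₂ = 1.70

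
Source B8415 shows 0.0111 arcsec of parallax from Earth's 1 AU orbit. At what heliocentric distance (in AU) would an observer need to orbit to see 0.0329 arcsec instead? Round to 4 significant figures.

2.964 AU

Parallax scales linearly with baseline: p ∝ B, so B = p_target / p_Earth × 1 AU.
B = 0.0329 / 0.0111 = 2.964 AU.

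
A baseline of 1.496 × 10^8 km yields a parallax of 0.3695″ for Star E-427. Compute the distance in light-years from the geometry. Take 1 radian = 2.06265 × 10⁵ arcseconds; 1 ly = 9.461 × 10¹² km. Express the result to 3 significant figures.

8.83 ly

θ = 0.3695″ = 0.3695/206265 = 1.7914 × 10^-6 rad.
d = B/θ = (1.496 × 10^8) / (1.7914 × 10^-6) = 8.3510 × 10^13 km = (8.3510 × 10^13) / (9.461 × 10^12) ly = 8.8268 ly.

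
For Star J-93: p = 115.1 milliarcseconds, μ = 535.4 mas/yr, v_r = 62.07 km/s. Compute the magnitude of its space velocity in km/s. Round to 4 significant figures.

65.87 km/s

d = 1/p = 1/0.1151″ = 8.6881 pc.
μ = 535.4 mas/yr = 0.5354 ″/yr.
v_t = 4.740 μ d = 4.740 × 0.5354 × 8.6881 = 22.049 km/s.
v = √(v_r² + v_t²) = √(62.07² + 22.049²) = √4338.84 = 65.87 km/s.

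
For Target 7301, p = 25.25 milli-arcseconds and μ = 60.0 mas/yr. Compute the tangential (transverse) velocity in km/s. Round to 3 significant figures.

11.3 km/s

d = 1/p = 1/0.02525″ = 39.604 pc.
μ = 60.0 mas/yr = 0.0600 ″/yr.
v_t = 4.74 × μ × d = 4.74 × 0.0600 × 39.604 = 11.263 km/s.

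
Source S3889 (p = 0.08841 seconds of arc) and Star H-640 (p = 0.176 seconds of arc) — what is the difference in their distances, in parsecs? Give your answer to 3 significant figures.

5.63 pc

d_A = 1/0.08841″ = 11.311 pc; d_B = 1/0.1760″ = 5.6818 pc.
|d_B − d_A| = |5.6818 − 11.311| = 5.6292 pc.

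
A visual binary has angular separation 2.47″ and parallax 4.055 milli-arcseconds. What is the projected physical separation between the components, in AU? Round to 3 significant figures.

609 AU

d = 1/p = 1/0.004055″ = 246.61 pc.
At distance d (pc), an angle of θ arcsec spans θ·d AU: s = 2.47 × 246.61 = 609.13 AU.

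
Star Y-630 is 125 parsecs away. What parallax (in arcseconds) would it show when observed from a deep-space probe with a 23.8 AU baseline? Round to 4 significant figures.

0.1904 arcsec

p (arcsec) = B (AU) / d (pc).
p = 23.8 / 125 = 0.1904 arcsec.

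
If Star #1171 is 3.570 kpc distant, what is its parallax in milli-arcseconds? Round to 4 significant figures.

d = 3.570 kpc = 3570 pc.
p = 1/d = 1/3570 = 0.00028011 arcsec.
= 0.00028011 × 1000 = 0.28011 mas.

0.2801 mas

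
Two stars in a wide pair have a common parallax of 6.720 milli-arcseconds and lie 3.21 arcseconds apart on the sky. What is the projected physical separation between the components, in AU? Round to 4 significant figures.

477.7 AU

d = 1/p = 1/0.006720″ = 148.81 pc.
At distance d (pc), an angle of θ arcsec spans θ·d AU: s = 3.21 × 148.81 = 477.68 AU.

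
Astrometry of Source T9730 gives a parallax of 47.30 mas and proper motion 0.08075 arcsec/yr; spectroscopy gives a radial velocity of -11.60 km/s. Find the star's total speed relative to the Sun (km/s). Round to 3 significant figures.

d = 1/p = 1/0.04730″ = 21.142 pc.
v_t = 4.740 μ d = 4.740 × 0.08075 × 21.142 = 8.0922 km/s.
v = √(v_r² + v_t²) = √((-11.60)² + 8.0922²) = √200.044 = 14.144 km/s.

14.1 km/s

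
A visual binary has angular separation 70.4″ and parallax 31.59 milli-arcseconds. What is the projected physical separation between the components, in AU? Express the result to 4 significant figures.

2229 AU

d = 1/p = 1/0.03159″ = 31.656 pc.
At distance d (pc), an angle of θ arcsec spans θ·d AU: s = 70.4 × 31.656 = 2228.6 AU.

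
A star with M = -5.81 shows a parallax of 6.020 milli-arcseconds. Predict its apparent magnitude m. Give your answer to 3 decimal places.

m = 0.292

d = 1/p = 1/0.006020″ = 166.11 pc.
m − M = 5 log₁₀ d − 5 = 5 log₁₀(166.11) − 5 = 11.1020 − 5 = 6.1020.
m = M + (m − M) = -5.81 + 6.1020 = 0.292.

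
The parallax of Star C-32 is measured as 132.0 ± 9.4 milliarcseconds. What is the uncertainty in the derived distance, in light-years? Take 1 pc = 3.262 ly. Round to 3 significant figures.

d = 1/p, so σ_d = σ_p / p².
σ_d = 0.00940 / (0.1320)² = 0.00940 / 0.017424 = 0.53949 pc = 0.53949 × 3.262 ly = 1.7598 ly.

1.76 ly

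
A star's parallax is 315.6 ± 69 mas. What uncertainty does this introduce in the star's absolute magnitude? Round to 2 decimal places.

M = m − 5 log₁₀ d + 5 = m + 5 log₁₀ p + 5, so ∂M/∂p = 5/(p ln 10).
σ_M = (5/ln 10) · (σ_p/p) = 2.1715 × 69/315.6 = 2.1715 × 0.21863 = 0.47476.

σ_M = 0.47 mag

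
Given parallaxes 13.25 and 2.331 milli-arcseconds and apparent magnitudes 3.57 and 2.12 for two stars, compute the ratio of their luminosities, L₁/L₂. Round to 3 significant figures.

d₁ = 1/p₁ = 1/0.01325″ = 75.472 pc; d₂ = 1/p₂ = 1/0.002331″ = 429 pc.
M₁ = m₁ − 5 log₁₀ d₁ + 5 = 3.57 − 9.3889 + 5 = -0.8189.
M₂ = 2.12 − 13.1623 + 5 = -6.0423.
L₁/L₂ = 10^(0.4(M₂ − M₁)) = 10^(0.4 × (-5.2234)) = 10^(-2.08936) = 0.0081403.

L₁/L₂ = 0.00814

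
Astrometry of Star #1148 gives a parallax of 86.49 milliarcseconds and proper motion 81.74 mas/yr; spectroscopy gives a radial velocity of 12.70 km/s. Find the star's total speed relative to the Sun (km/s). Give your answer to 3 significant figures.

13.5 km/s

d = 1/p = 1/0.08649″ = 11.562 pc.
μ = 81.74 mas/yr = 0.08174 ″/yr.
v_t = 4.740 μ d = 4.740 × 0.08174 × 11.562 = 4.4797 km/s.
v = √(v_r² + v_t²) = √(12.70² + 4.4797²) = √181.358 = 13.467 km/s.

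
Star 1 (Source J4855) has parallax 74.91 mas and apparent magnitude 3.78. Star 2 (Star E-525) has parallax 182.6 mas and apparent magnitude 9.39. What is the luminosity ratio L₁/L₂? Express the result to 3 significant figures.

L₁/L₂ = 1040

d₁ = 1/p₁ = 1/0.07491″ = 13.349 pc; d₂ = 1/p₂ = 1/0.1826″ = 5.4765 pc.
M₁ = m₁ − 5 log₁₀ d₁ + 5 = 3.78 − 5.6272 + 5 = 3.1528.
M₂ = 9.39 − 3.6925 + 5 = 10.6975.
L₁/L₂ = 10^(0.4(M₂ − M₁)) = 10^(0.4 × 7.5447) = 10^3.01788 = 1042.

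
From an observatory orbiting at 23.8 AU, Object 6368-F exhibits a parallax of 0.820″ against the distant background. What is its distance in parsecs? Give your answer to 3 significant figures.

With baseline B (in AU) and parallax p (in arcsec), d = B/p parsecs.
d = 23.8 / 0.820 = 29.024 pc.

29.0 pc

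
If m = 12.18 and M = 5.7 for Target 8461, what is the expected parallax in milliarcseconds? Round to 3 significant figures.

5.06 mas

m − M = 12.18 − 5.7 = 6.48.
d = 10^((m−M)/5 + 1) = 10^2.296 = 197.7 pc.
p = 1/d = 1/197.7 = 0.0050582 arcsec = 5.0582 mas.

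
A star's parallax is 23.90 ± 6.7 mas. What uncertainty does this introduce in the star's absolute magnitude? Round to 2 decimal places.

σ_M = 0.61 mag

M = m − 5 log₁₀ d + 5 = m + 5 log₁₀ p + 5, so ∂M/∂p = 5/(p ln 10).
σ_M = (5/ln 10) · (σ_p/p) = 2.1715 × 6.7/23.90 = 2.1715 × 0.28033 = 0.60874.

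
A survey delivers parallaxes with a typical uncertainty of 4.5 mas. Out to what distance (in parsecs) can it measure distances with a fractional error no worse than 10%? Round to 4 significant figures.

σ_d/d = σ_p/p, so the condition is σ_p/p ≤ 0.10, i.e. p ≥ σ_p/0.10.
p_min = 4.5/0.10 = 45 mas = 0.045 arcsec.
d_max = 1/p_min = 1/0.045 = 22.222 pc.

22.22 pc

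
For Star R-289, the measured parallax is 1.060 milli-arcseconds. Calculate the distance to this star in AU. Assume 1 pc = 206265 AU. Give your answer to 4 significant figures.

1.946 × 10^8 AU

p = 1.060 milli-arcseconds = 0.001060 arcsec.
d = 1/p = 1/0.001060 = 943.4 pc.
In AU: 943.4 × 206265 = 1.9459 × 10^8 AU.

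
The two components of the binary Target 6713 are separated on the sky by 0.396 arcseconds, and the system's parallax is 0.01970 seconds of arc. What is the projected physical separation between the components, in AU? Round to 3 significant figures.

d = 1/p = 1/0.01970″ = 50.761 pc.
At distance d (pc), an angle of θ arcsec spans θ·d AU: s = 0.396 × 50.761 = 20.101 AU.

20.1 AU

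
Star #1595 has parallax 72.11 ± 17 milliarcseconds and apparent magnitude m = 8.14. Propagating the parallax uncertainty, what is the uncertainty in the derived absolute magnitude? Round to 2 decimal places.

σ_M = 0.51 mag

M = m − 5 log₁₀ d + 5 = m + 5 log₁₀ p + 5, so ∂M/∂p = 5/(p ln 10).
σ_M = (5/ln 10) · (σ_p/p) = 2.1715 × 17/72.11 = 2.1715 × 0.23575 = 0.51193.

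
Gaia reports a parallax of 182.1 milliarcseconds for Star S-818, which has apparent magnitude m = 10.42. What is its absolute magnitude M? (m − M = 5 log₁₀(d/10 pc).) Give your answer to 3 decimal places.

d = 1/p = 1/0.1821″ = 5.4915 pc.
m − M = 5 log₁₀(5.4915) − 5 = 3.6985 − 5 = -1.3015.
M = m − (m − M) = 10.42 − (-1.3015) = 11.722.

M = 11.722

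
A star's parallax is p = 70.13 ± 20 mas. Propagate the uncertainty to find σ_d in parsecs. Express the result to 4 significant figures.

d = 1/p, so σ_d = σ_p / p².
σ_d = 0.0200 / (0.07013)² = 0.0200 / 0.0049182 = 4.0665 pc.

4.067 pc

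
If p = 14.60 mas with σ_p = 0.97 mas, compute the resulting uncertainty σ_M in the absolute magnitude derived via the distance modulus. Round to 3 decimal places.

M = m − 5 log₁₀ d + 5 = m + 5 log₁₀ p + 5, so ∂M/∂p = 5/(p ln 10).
σ_M = (5/ln 10) · (σ_p/p) = 2.1715 × 0.97/14.60 = 2.1715 × 0.066438 = 0.14427.

σ_M = 0.144 mag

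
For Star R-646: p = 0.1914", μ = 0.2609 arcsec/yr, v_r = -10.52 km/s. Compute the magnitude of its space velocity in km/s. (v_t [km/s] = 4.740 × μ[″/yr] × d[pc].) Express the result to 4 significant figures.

d = 1/p = 1/0.1914″ = 5.2247 pc.
v_t = 4.740 μ d = 4.740 × 0.2609 × 5.2247 = 6.4612 km/s.
v = √(v_r² + v_t²) = √((-10.52)² + 6.4612²) = √152.418 = 12.346 km/s.

12.35 km/s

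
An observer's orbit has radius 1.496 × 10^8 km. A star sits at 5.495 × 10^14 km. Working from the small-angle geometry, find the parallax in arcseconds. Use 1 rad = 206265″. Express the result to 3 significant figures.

0.0562 arcsec

θ ≈ B/d = (1.496 × 10^8) / (5.495 × 10^14) = 2.7225 × 10^-7 rad.
In arcseconds: 2.7225 × 10^-7 × 206265 = 0.056156″.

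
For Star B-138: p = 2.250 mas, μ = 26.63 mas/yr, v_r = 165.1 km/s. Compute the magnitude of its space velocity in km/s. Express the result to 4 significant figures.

174.4 km/s

d = 1/p = 1/0.002250″ = 444.44 pc.
μ = 26.63 mas/yr = 0.02663 ″/yr.
v_t = 4.740 μ d = 4.740 × 0.02663 × 444.44 = 56.1 km/s.
v = √(v_r² + v_t²) = √(165.1² + 56.1²) = √30405.2 = 174.37 km/s.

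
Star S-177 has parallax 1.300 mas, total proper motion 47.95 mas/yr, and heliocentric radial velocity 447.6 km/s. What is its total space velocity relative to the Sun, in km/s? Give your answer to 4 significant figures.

480.5 km/s

d = 1/p = 1/0.001300″ = 769.23 pc.
μ = 47.95 mas/yr = 0.04795 ″/yr.
v_t = 4.740 μ d = 4.740 × 0.04795 × 769.23 = 174.83 km/s.
v = √(v_r² + v_t²) = √(447.6² + 174.83²) = √230911 = 480.53 km/s.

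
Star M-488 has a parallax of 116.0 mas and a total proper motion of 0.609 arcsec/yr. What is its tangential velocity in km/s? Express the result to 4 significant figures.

d = 1/p = 1/0.1160″ = 8.6207 pc.
v_t = 4.74 × μ × d = 4.74 × 0.609 × 8.6207 = 24.885 km/s.

24.89 km/s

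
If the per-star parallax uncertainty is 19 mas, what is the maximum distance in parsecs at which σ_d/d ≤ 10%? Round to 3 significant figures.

σ_d/d = σ_p/p, so the condition is σ_p/p ≤ 0.10, i.e. p ≥ σ_p/0.10.
p_min = 19/0.10 = 190 mas = 0.19 arcsec.
d_max = 1/p_min = 1/0.19 = 5.2632 pc.

5.26 pc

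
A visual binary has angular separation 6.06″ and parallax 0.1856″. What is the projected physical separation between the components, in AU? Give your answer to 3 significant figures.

32.7 AU

d = 1/p = 1/0.1856″ = 5.3879 pc.
At distance d (pc), an angle of θ arcsec spans θ·d AU: s = 6.06 × 5.3879 = 32.651 AU.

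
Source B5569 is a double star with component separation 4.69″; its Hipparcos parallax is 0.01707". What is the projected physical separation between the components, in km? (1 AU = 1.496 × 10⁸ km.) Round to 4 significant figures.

d = 1/p = 1/0.01707″ = 58.582 pc.
At distance d (pc), an angle of θ arcsec spans θ·d AU: s = 4.69 × 58.582 = 274.75 AU.
= 274.75 × 1.496 × 10⁸ km = 4.1103 × 10^10 km.

4.110 × 10^10 km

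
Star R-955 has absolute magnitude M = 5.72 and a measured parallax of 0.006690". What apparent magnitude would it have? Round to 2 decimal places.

d = 1/p = 1/0.006690″ = 149.48 pc.
m − M = 5 log₁₀ d − 5 = 5 log₁₀(149.48) − 5 = 10.8729 − 5 = 5.8729.
m = M + (m − M) = 5.72 + 5.8729 = 11.59.

m = 11.59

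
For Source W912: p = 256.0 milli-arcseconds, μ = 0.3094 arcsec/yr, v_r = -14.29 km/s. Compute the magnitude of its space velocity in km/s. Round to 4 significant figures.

15.40 km/s

d = 1/p = 1/0.2560″ = 3.9063 pc.
v_t = 4.740 μ d = 4.740 × 0.3094 × 3.9063 = 5.7288 km/s.
v = √(v_r² + v_t²) = √((-14.29)² + 5.7288²) = √237.023 = 15.396 km/s.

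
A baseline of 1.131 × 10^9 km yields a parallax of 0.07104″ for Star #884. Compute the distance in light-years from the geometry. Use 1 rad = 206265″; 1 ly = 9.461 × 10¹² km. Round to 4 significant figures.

θ = 0.07104″ = 0.07104/206265 = 3.4441 × 10^-7 rad.
d = B/θ = (1.131 × 10^9) / (3.4441 × 10^-7) = 3.2839 × 10^15 km = (3.2839 × 10^15) / (9.461 × 10^12) ly = 347.1 ly.

347.1 ly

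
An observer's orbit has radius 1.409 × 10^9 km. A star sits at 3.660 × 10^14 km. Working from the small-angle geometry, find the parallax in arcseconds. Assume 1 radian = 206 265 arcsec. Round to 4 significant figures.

θ ≈ B/d = (1.409 × 10^9) / (3.660 × 10^14) = 3.8497 × 10^-6 rad.
In arcseconds: 3.8497 × 10^-6 × 206265 = 0.79406″.

0.7941 arcsec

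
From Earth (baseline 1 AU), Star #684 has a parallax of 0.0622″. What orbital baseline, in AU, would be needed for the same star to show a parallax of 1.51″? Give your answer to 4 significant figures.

Parallax scales linearly with baseline: p ∝ B, so B = p_target / p_Earth × 1 AU.
B = 1.51 / 0.0622 = 24.277 AU.

24.28 AU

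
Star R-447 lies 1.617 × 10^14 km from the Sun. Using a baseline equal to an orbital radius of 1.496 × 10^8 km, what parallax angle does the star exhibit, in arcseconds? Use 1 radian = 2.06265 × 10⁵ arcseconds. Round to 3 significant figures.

θ ≈ B/d = (1.496 × 10^8) / (1.617 × 10^14) = 9.2517 × 10^-7 rad.
In arcseconds: 9.2517 × 10^-7 × 206265 = 0.19083″.

0.191 arcsec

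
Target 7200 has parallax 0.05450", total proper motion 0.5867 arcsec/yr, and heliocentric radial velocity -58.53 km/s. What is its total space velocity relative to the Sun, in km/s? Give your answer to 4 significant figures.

77.65 km/s

d = 1/p = 1/0.05450″ = 18.349 pc.
v_t = 4.740 μ d = 4.740 × 0.5867 × 18.349 = 51.028 km/s.
v = √(v_r² + v_t²) = √((-58.53)² + 51.028²) = √6029.62 = 77.651 km/s.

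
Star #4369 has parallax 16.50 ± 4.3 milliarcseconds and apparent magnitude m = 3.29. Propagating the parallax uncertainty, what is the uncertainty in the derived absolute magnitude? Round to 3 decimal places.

σ_M = 0.566 mag

M = m − 5 log₁₀ d + 5 = m + 5 log₁₀ p + 5, so ∂M/∂p = 5/(p ln 10).
σ_M = (5/ln 10) · (σ_p/p) = 2.1715 × 4.3/16.50 = 2.1715 × 0.26061 = 0.56591.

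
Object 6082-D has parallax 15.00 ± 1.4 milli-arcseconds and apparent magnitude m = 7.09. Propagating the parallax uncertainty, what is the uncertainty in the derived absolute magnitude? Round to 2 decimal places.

σ_M = 0.20 mag

M = m − 5 log₁₀ d + 5 = m + 5 log₁₀ p + 5, so ∂M/∂p = 5/(p ln 10).
σ_M = (5/ln 10) · (σ_p/p) = 2.1715 × 1.4/15.00 = 2.1715 × 0.093333 = 0.20267.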